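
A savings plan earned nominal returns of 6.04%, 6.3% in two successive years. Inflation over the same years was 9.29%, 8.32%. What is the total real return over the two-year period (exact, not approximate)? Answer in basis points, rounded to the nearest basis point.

-478 basis points

Nominal growth factor = 1.0604 × 1.0630 = 1.127205
Price-level growth factor = 1.0929 × 1.0832 = 1.183829
Real growth factor = 1.127205 / 1.183829 = 0.952169
Total real return = 0.952169 − 1 → -478 basis points.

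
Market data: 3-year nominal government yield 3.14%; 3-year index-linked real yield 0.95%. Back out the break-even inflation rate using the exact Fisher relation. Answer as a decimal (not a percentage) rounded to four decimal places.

0.0217

(1 + π) = (1 + i)/(1 + r) = 1.03140 / 1.00950 = 1.021694
Break-even inflation = 1.021694 − 1 → 0.0217.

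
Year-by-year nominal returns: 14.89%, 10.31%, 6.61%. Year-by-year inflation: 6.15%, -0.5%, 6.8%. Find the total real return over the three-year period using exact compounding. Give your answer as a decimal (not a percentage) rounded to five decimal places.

0.19779

Nominal growth factor = 1.1489 × 1.1031 × 1.0661 = 1.351124
Price-level growth factor = 1.0615 × 0.9950 × 1.0680 = 1.128014
Real growth factor = 1.351124 / 1.128014 = 1.197790
Total real return = 1.197790 − 1 → 0.19779.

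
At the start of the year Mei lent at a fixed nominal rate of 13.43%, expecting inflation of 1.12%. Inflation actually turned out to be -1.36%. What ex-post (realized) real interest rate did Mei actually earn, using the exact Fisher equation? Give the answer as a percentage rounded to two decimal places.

14.99%

Ex-post: (1 + 0.1343)/(1 − 0.0136) − 1 = 14.9939%
So the realized real rate is 14.99%.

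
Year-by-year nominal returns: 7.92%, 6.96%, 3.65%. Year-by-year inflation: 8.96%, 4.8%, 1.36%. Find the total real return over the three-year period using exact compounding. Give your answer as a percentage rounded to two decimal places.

Nominal growth factor = 1.0792 × 1.0696 × 1.0365 = 1.196445
Price-level growth factor = 1.0896 × 1.0480 × 1.0136 = 1.157431
Real growth factor = 1.196445 / 1.157431 = 1.033707
Total real return = 1.033707 − 1 → 3.37%.

3.37%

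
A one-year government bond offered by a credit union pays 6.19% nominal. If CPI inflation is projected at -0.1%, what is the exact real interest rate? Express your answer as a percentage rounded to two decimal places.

6.30%

1 + r = 1.06190 / 0.99900 = 1.062963
r = 1.062963 − 1 = 6.2963%, i.e. 6.30%.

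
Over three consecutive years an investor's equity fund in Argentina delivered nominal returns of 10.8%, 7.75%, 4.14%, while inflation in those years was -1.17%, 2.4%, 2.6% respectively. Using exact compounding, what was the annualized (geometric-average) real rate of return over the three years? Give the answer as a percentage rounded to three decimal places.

Nominal growth factor = 1.1080 × 1.0775 × 1.0414 = 1.24329622
Price-level growth factor = 0.9883 × 1.0240 × 1.0260 = 1.03833170
Real growth factor = 1.24329622 / 1.03833170 = 1.19739792
Annualized real rate = 1.19739792^(1/3) − 1 = 6.1890% → 6.189%.

6.189%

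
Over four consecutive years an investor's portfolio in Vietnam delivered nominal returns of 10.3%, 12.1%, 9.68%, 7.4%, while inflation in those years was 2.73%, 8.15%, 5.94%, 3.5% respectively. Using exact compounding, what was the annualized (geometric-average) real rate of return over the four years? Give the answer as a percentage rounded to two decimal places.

4.57%

Nominal growth factor = 1.1030 × 1.1210 × 1.0968 × 1.0740 = 1.45650791
Price-level growth factor = 1.0273 × 1.0815 × 1.0594 × 1.0350 = 1.21821553
Real growth factor = 1.45650791 / 1.21821553 = 1.19560774
Annualized real rate = 1.19560774^(1/4) − 1 = 4.5676% → 4.57%.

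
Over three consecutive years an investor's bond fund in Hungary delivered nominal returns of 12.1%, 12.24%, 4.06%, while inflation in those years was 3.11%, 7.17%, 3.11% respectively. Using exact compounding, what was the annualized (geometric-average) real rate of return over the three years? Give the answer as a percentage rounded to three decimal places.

4.742%

Compound the nominal returns: 1.1210 × 1.1224 × 1.0406 = 1.30929374.
Compound inflation: 1.0311 × 1.0717 × 1.0311 = 1.13939630.
Deflate: 1.30929374 / 1.13939630 = 1.14911181.
Annualized real rate = 1.14911181^(1/3) − 1 = 4.7420% → 4.742%.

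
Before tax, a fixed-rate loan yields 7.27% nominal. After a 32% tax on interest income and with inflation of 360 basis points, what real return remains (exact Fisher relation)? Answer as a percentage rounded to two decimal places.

After-tax nominal return = 7.27% × (1 − 0.32) = 4.9436%.
1 + r = 1.049436 / 1.03600 = 1.012969
After-tax real rate = 1.012969 − 1 → 1.30%.

1.30%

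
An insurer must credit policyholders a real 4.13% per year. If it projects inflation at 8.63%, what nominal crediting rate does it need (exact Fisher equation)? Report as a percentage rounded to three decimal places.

(1 + i) = (1 + r)(1 + π) = 1.04130 × 1.08630 = 1.13116419
i = 1.13116419 − 1, so the required nominal rate is 13.116%.

13.116%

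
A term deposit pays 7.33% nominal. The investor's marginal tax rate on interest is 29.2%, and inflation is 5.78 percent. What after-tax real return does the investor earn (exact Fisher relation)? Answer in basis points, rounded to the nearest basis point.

-56 basis points

After-tax nominal return = 7.33% × (1 − 0.292) = 5.18964%.
1 + r = 1.0518964 / 1.05780 = 0.994419
After-tax real rate = 0.994419 − 1 → -56 basis points.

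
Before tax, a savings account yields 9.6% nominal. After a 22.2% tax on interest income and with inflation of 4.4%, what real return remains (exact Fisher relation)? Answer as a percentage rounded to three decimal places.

After-tax nominal return = 9.6% × (1 − 0.222) = 7.4688%.
1 + r = 1.074688 / 1.04400 = 1.0293946
After-tax real rate = 1.0293946 − 1 → 2.939%.

2.939%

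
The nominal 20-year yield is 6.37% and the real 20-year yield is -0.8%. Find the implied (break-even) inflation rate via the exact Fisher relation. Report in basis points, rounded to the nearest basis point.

723 basis points

(1 + π) = (1 + i)/(1 + r) = 1.06370 / 0.99200 = 1.072278
Break-even inflation = 1.072278 − 1 → 723 basis points.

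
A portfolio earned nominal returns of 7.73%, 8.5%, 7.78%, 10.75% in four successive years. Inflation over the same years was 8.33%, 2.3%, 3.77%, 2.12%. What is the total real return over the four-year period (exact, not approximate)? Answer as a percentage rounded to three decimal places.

Compound the nominal returns: 1.0773 × 1.0850 × 1.0778 × 1.1075 = 1.395238.
Compound inflation: 1.0833 × 1.0230 × 1.0377 × 1.0212 = 1.174376.
Deflate: 1.395238 / 1.174376 = 1.188068.
Total real return = 1.188068 − 1 → 18.807%.

18.807%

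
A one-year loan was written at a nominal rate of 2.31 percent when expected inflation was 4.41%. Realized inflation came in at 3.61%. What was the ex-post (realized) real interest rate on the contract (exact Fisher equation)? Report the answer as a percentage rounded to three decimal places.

Ex-post: (1 + 0.0231)/(1 + 0.0361) − 1 = -1.2547%
So the realized real rate is -1.255%.

-1.255%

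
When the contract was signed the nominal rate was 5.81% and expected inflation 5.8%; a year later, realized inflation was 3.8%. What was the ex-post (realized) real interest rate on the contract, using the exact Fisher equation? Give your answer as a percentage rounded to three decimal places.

1.936%

Ex-post: (1 + 0.0581)/(1 + 0.0380) − 1 = 1.9364%
So the realized real rate is 1.936%.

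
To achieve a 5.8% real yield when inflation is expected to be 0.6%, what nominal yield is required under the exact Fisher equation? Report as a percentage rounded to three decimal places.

(1 + i) = (1 + r)(1 + π) = 1.05800 × 1.00600 = 1.064348
i = 1.064348 − 1, so the required nominal rate is 6.435%.

6.435%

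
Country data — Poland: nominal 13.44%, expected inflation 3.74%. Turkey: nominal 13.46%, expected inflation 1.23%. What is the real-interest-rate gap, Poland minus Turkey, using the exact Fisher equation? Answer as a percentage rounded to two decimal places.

-2.73%

Poland: (1 + 0.1344)/(1 + 0.0374) − 1 = 9.3503%
Turkey: (1 + 0.1346)/(1 + 0.0123) − 1 = 12.0814%
Differential = 9.3503% − 12.0814% = -2.7311% → -2.73%.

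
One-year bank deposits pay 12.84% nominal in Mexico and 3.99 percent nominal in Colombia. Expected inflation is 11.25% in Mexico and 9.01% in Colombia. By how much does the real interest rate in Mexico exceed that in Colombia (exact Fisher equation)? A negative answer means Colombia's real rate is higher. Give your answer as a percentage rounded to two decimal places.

6.03%

Mexico: (1 + 0.1284)/(1 + 0.1125) − 1 = 1.4292%
Colombia: (1 + 0.0399)/(1 + 0.0901) − 1 = -4.6051%
Differential = 1.4292% − (-4.6051%) = 6.0343% → 6.03%.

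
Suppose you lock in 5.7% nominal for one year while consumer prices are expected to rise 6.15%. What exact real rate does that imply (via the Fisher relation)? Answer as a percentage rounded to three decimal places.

1 + r = 1.05700 / 1.06150 = 0.995761
r = 0.995761 − 1 = -0.4239%, i.e. -0.424%.

-0.424%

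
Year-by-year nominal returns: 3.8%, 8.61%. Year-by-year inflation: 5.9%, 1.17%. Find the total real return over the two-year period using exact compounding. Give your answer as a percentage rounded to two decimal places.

5.23%

Compound the nominal returns: 1.0380 × 1.0861 = 1.127372.
Compound inflation: 1.0590 × 1.0117 = 1.071390.
Deflate: 1.127372 / 1.071390 = 1.052251.
Total real return = 1.052251 − 1 → 5.23%.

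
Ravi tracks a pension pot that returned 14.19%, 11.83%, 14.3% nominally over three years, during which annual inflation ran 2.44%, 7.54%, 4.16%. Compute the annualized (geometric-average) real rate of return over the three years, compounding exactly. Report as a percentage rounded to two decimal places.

8.35%

Compound the nominal returns: 1.1419 × 1.1183 × 1.1430 = 1.45959588.
Compound inflation: 1.0244 × 1.0754 × 1.0416 = 1.14746797.
Deflate: 1.45959588 / 1.14746797 = 1.27201448.
Annualized real rate = 1.27201448^(1/3) − 1 = 8.3504% → 8.35%.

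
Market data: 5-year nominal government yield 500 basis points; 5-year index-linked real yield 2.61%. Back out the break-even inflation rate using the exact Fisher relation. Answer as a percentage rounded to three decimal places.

(1 + π) = (1 + i)/(1 + r) = 1.05000 / 1.02610 = 1.023292
Break-even inflation = 1.023292 − 1 → 2.329%.

2.329%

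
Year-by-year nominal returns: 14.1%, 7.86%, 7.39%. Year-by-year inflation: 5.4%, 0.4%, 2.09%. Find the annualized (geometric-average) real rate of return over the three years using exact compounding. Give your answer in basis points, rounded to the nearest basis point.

Nominal growth factor = 1.1410 × 1.0786 × 1.0739 = 1.32163004
Price-level growth factor = 1.0540 × 1.0040 × 1.0209 = 1.08033271
Real growth factor = 1.32163004 / 1.08033271 = 1.22335464
Annualized real rate = 1.22335464^(1/3) − 1 = 6.9508% → 695 basis points.

695 basis points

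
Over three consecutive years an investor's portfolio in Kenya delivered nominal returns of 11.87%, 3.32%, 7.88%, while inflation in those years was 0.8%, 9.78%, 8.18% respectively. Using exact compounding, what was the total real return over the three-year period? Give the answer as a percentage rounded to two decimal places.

4.16%

Compound the nominal returns: 1.1187 × 1.0332 × 1.0788 = 1.246921.
Compound inflation: 1.0080 × 1.0978 × 1.0818 = 1.197101.
Deflate: 1.246921 / 1.197101 = 1.041617.
Total real return = 1.041617 − 1 → 4.16%.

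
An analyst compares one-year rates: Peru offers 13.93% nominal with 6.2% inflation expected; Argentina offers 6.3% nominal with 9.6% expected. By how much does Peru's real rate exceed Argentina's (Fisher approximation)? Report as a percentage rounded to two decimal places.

Peru: 13.93% − 6.2% = 7.730%
Argentina: 6.3% − 9.6% = -3.300%
Differential = 11.030% → 11.03%.

11.03%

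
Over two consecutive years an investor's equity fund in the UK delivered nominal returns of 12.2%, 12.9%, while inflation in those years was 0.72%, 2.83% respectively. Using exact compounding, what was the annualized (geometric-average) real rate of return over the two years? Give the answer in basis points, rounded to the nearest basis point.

Compound the nominal returns: 1.1220 × 1.1290 = 1.26673800.
Compound inflation: 1.0072 × 1.0283 = 1.03570376.
Deflate: 1.26673800 / 1.03570376 = 1.22306981.
Annualized real rate = 1.22306981^(1/2) − 1 = 10.5925% → 1059 basis points.

1059 basis points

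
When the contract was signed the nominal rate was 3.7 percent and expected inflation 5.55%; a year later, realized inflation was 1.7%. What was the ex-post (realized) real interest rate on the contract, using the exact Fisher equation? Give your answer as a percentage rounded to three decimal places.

Ex-post: (1 + 0.0370)/(1 + 0.0170) − 1 = 1.9666%
So the realized real rate is 1.967%.

1.967%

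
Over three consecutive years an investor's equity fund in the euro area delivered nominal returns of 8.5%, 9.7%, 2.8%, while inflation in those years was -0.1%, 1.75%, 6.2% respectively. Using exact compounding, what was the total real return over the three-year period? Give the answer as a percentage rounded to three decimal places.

Compound the nominal returns: 1.0850 × 1.0970 × 1.0280 = 1.223572.
Compound inflation: 0.9990 × 1.0175 × 1.0620 = 1.079504.
Deflate: 1.223572 / 1.079504 = 1.133457.
Total real return = 1.133457 − 1 → 13.346%.

13.346%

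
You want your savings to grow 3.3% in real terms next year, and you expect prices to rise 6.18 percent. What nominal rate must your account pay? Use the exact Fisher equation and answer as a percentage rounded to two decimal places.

(1 + i) = (1 + r)(1 + π) = 1.03300 × 1.06180 = 1.0968394
i = 1.0968394 − 1, so the required nominal rate is 9.68%.

9.68%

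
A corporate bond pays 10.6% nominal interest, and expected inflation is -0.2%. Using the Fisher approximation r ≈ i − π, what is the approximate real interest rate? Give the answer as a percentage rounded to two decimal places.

r ≈ i − π = 10.6% − (-0.2%) = 10.80%.

10.80%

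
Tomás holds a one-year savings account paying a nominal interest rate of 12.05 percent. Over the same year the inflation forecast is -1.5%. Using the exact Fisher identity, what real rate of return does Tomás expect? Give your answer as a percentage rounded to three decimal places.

1 + r = 1.12050 / 0.98500 = 1.137563
r = 1.137563 − 1 = 13.7563%, i.e. 13.756%.

13.756%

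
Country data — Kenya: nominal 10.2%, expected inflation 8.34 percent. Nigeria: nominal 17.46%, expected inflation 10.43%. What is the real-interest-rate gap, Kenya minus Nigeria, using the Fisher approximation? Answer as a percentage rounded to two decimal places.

-5.17%

Kenya: 10.2% − 8.34% = 1.860%
Nigeria: 17.46% − 10.43% = 7.030%
Differential = -5.170% → -5.17%.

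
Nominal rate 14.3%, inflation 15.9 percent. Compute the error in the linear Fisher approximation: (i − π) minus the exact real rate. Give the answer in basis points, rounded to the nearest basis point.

-22 basis points

Approximate: r ≈ 14.300% − 15.900% = -1.6000%
Exact: (1 + 0.1430)/(1 + 0.1590) − 1 = -1.3805%
Error = -1.6000% − (-1.3805%) = -0.2195% → -22 basis points.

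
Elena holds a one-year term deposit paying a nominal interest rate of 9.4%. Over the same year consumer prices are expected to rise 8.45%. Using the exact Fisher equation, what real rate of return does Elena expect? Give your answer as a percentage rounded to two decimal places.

0.88%

1 + r = 1.09400 / 1.08450 = 1.008760
r = 1.008760 − 1 = 0.8760%, i.e. 0.88%.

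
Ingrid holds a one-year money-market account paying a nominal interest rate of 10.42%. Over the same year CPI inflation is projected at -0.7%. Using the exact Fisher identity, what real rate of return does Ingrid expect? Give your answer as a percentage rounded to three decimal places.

11.198%

By the Fisher identity, 1 + r = (1 + i)/(1 + π).
1 + r = 1.10420 / 0.99300 = 1.111984
r = 1.111984 − 1 = 11.1984%, i.e. 11.198%.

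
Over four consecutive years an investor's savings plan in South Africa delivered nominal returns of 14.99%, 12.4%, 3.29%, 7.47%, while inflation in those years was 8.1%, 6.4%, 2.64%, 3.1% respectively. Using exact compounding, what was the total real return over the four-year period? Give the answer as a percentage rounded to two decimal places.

17.88%

Compound the nominal returns: 1.1499 × 1.1240 × 1.0329 × 1.0747 = 1.434736.
Compound inflation: 1.0810 × 1.0640 × 1.0264 × 1.0310 = 1.217146.
Deflate: 1.434736 / 1.217146 = 1.178771.
Total real return = 1.178771 − 1 → 17.88%.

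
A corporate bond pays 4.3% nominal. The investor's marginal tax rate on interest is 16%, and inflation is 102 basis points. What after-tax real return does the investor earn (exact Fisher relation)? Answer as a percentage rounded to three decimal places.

2.566%

After-tax nominal return = 4.3% × (1 − 0.16) = 3.6120%.
1 + r = 1.03612 / 1.01020 = 1.025658
After-tax real rate = 1.025658 − 1 → 2.566%.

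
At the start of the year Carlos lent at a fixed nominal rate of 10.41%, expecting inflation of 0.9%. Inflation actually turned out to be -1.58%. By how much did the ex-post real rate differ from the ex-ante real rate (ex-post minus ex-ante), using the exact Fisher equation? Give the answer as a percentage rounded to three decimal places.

Ex-ante: (1 + 0.1041)/(1 + 0.0090) − 1 = 9.4252%
Ex-post: (1 + 0.1041)/(1 − 0.0158) − 1 = 12.1825%
Difference (ex-post − ex-ante) = 2.7573% → 2.757%.

2.757%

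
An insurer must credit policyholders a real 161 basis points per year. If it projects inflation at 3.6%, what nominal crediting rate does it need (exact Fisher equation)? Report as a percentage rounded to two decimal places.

5.27%

(1 + i) = (1 + r)(1 + π) = 1.01610 × 1.03600 = 1.0526796
i = 1.0526796 − 1, so the required nominal rate is 5.27%.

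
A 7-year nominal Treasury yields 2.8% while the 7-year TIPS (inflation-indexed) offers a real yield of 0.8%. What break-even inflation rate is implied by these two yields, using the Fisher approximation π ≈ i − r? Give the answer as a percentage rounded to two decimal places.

π ≈ i − r = 2.8% − 0.8% → 2.00%.

2.00%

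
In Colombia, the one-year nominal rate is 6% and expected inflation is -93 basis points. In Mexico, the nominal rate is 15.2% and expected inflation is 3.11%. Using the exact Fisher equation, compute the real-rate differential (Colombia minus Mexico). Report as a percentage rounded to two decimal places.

Colombia: (1 + 0.0600)/(1 − 0.0093) − 1 = 6.9951%
Mexico: (1 + 0.1520)/(1 + 0.0311) − 1 = 11.7253%
Differential = 6.9951% − 11.7253% = -4.7303% → -4.73%.

-4.73%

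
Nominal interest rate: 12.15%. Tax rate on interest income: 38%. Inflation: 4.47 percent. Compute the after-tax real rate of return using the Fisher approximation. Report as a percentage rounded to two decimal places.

3.06%

After-tax nominal return = 12.15% × (1 − 0.38) = 7.5330%.
r ≈ 7.5330% − 4.47% → 3.06%.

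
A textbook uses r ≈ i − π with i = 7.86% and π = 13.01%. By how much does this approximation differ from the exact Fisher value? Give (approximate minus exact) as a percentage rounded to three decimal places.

Approximate: r ≈ 7.860% − 13.010% = -5.1500%
Exact: (1 + 0.0786)/(1 + 0.1301) − 1 = -4.5571%
Error = -5.1500% − (-4.5571%) = -0.5929% → -0.593%.

-0.593%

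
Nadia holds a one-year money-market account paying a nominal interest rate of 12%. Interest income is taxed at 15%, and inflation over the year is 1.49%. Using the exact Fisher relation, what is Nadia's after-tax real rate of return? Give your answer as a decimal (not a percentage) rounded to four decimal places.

After-tax nominal return = 12% × (1 − 0.15) = 10.2000%.
1 + r = 1.10200 / 1.01490 = 1.085821
After-tax real rate = 1.085821 − 1 → 0.0858.

0.0858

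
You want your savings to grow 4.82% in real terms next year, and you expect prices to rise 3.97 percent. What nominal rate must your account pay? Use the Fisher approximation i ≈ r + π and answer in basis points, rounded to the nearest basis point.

i ≈ r + π = 4.82% + 3.97% = 879 basis points.

879 basis points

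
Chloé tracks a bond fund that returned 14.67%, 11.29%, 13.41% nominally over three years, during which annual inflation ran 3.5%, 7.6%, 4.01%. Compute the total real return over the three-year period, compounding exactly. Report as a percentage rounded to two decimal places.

24.95%

Compound the nominal returns: 1.1467 × 1.1129 × 1.1341 = 1.447296.
Compound inflation: 1.0350 × 1.0760 × 1.0401 = 1.158318.
Deflate: 1.447296 / 1.158318 = 1.249481.
Total real return = 1.249481 − 1 → 24.95%.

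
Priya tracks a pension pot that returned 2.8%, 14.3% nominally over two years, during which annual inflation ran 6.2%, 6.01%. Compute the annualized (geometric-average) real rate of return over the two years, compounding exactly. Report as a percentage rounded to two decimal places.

2.16%

Nominal growth factor = 1.0280 × 1.1430 = 1.17500400
Price-level growth factor = 1.0620 × 1.0601 = 1.12582620
Real growth factor = 1.17500400 / 1.12582620 = 1.04368152
Annualized real rate = 1.04368152^(1/2) − 1 = 2.1607% → 2.16%.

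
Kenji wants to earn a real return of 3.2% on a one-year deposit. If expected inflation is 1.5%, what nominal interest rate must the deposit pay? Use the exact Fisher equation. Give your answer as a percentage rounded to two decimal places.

4.75%

(1 + i) = (1 + r)(1 + π) = 1.03200 × 1.01500 = 1.04748
i = 1.04748 − 1, so the required nominal rate is 4.75%.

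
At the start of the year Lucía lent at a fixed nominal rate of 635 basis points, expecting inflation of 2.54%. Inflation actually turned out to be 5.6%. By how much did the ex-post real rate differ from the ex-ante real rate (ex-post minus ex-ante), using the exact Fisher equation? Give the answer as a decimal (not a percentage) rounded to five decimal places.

Ex-ante: (1 + 0.0635)/(1 + 0.0254) − 1 = 3.7156%
Ex-post: (1 + 0.0635)/(1 + 0.0560) − 1 = 0.7102%
Difference (ex-post − ex-ante) = -3.0054% → -0.03005.

-0.03005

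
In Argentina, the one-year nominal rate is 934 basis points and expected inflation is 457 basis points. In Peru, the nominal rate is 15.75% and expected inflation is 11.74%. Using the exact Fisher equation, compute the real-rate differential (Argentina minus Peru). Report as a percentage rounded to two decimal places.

0.97%

Argentina: (1 + 0.0934)/(1 + 0.0457) − 1 = 4.5615%
Peru: (1 + 0.1575)/(1 + 0.1174) − 1 = 3.5887%
Differential = 4.5615% − 3.5887% = 0.9728% → 0.97%.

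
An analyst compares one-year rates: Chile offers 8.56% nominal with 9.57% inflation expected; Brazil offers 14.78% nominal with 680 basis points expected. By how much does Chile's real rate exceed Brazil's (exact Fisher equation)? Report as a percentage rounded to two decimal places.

Chile: (1 + 0.0856)/(1 + 0.0957) − 1 = -0.9218%
Brazil: (1 + 0.1478)/(1 + 0.0680) − 1 = 7.4719%
Differential = -0.9218% − 7.4719% = -8.3937% → -8.39%.

-8.39%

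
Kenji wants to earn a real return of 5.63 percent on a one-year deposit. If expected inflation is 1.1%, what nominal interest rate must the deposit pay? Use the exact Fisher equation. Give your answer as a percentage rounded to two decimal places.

6.79%

(1 + i) = (1 + r)(1 + π) = 1.05630 × 1.01100 = 1.0679193
i = 1.0679193 − 1, so the required nominal rate is 6.79%.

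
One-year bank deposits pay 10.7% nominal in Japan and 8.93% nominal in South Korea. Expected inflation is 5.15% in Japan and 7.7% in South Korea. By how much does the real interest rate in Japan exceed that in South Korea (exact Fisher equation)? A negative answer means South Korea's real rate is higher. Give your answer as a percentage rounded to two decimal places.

4.14%

Japan: (1 + 0.1070)/(1 + 0.0515) − 1 = 5.2782%
South Korea: (1 + 0.0893)/(1 + 0.0770) − 1 = 1.1421%
Differential = 5.2782% − 1.1421% = 4.1361% → 4.14%.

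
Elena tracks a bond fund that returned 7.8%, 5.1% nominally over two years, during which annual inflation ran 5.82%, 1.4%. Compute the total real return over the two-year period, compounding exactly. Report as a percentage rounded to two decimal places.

Compound the nominal returns: 1.0780 × 1.0510 = 1.132978.
Compound inflation: 1.0582 × 1.0140 = 1.073015.
Deflate: 1.132978 / 1.073015 = 1.055883.
Total real return = 1.055883 − 1 → 5.59%.

5.59%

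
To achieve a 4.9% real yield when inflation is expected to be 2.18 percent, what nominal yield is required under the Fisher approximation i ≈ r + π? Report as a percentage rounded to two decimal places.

7.08%

i ≈ r + π = 4.9% + 2.18% = 7.08%.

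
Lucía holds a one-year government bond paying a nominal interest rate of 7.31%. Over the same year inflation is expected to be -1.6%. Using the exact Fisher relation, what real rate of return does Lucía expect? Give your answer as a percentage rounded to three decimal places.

By the Fisher relation, 1 + r = (1 + i)/(1 + π).
1 + r = 1.07310 / 0.98400 = 1.090549
r = 1.090549 − 1 = 9.0549%, i.e. 9.055%.

9.055%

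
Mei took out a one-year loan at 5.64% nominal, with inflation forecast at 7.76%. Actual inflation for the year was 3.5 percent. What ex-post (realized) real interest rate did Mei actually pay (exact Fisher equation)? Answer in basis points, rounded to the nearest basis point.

Ex-post: (1 + 0.0564)/(1 + 0.0350) − 1 = 2.0676%
So the realized real rate is 207 basis points.

207 basis points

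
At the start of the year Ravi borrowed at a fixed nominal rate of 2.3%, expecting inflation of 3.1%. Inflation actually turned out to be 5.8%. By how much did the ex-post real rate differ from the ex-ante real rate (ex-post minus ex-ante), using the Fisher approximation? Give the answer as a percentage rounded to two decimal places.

-2.70%

Ex-ante: 2.3% − 3.1% = -0.800%
Ex-post: 2.3% − 5.8% = -3.500%
Difference (ex-post − ex-ante) = -2.7000% → -2.70%.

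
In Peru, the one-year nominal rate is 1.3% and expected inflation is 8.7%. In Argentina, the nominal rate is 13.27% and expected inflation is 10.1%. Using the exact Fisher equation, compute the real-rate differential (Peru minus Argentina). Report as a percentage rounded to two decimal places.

Peru: (1 + 0.0130)/(1 + 0.0870) − 1 = -6.8077%
Argentina: (1 + 0.1327)/(1 + 0.1010) − 1 = 2.8792%
Differential = -6.8077% − 2.8792% = -9.6869% → -9.69%.

-9.69%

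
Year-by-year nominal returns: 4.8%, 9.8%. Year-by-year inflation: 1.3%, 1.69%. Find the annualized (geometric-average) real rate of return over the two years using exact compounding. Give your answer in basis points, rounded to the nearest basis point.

Compound the nominal returns: 1.0480 × 1.0980 = 1.15070400.
Compound inflation: 1.0130 × 1.0169 = 1.03011970.
Deflate: 1.15070400 / 1.03011970 = 1.11705853.
Annualized real rate = 1.11705853^(1/2) − 1 = 5.6910% → 569 basis points.

569 basis points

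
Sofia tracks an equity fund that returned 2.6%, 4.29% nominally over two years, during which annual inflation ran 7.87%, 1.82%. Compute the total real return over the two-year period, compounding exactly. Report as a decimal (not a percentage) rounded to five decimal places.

-0.02578

Nominal growth factor = 1.0260 × 1.0429 = 1.070015
Price-level growth factor = 1.0787 × 1.0182 = 1.098332
Real growth factor = 1.070015 / 1.098332 = 0.974218
Total real return = 0.974218 − 1 → -0.02578.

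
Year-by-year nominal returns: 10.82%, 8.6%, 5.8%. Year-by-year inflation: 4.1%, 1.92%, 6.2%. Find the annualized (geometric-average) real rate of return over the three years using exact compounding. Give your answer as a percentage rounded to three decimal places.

Compound the nominal returns: 1.1082 × 1.0860 × 1.0580 = 1.27330850.
Compound inflation: 1.0410 × 1.0192 × 1.0620 = 1.12676841.
Deflate: 1.27330850 / 1.12676841 = 1.13005343.
Annualized real rate = 1.13005343^(1/3) − 1 = 4.1597% → 4.160%.

4.160%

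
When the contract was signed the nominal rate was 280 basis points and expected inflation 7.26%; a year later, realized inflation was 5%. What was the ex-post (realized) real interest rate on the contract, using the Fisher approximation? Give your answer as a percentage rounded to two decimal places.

-2.20%

Ex-post: 2.8% − 5% = -2.200%
So the realized real rate is -2.20%.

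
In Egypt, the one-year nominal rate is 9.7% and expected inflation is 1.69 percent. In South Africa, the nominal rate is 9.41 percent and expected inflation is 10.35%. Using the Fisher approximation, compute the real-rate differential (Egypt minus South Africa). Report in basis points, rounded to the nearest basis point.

Egypt: 9.7% − 1.69% = 8.010%
South Africa: 9.41% − 10.35% = -0.940%
Differential = 8.950% → 895 basis points.

895 basis points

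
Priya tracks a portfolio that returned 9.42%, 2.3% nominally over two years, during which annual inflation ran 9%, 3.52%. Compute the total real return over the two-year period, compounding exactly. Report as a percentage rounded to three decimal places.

Nominal growth factor = 1.0942 × 1.0230 = 1.119367
Price-level growth factor = 1.0900 × 1.0352 = 1.128368
Real growth factor = 1.119367 / 1.128368 = 0.992023
Total real return = 0.992023 − 1 → -0.798%.

-0.798%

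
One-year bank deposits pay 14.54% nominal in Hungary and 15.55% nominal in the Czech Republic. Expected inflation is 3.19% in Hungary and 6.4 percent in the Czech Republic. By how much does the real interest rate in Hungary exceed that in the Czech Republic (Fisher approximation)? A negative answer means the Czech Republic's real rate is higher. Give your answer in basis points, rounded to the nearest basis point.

220 basis points

Hungary: 14.54% − 3.19% = 11.350%
The Czech Republic: 15.55% − 6.4% = 9.150%
Differential = 2.200% → 220 basis points.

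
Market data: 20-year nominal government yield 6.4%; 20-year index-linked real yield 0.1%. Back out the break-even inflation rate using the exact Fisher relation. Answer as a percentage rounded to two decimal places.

(1 + π) = (1 + i)/(1 + r) = 1.06400 / 1.00100 = 1.062937
Break-even inflation = 1.062937 − 1 → 6.29%.

6.29%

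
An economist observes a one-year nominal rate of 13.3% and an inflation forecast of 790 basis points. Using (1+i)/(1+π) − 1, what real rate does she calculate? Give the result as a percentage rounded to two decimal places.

By the Fisher equation, 1 + r = (1 + i)/(1 + π).
1 + r = 1.13300 / 1.07900 = 1.050046
r = 1.050046 − 1 = 5.0046%, i.e. 5.00%.

5.00%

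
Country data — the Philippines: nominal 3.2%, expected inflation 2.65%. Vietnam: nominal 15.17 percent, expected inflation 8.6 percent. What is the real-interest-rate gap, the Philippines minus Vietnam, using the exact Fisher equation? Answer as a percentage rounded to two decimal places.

-5.51%

The Philippines: (1 + 0.0320)/(1 + 0.0265) − 1 = 0.5358%
Vietnam: (1 + 0.1517)/(1 + 0.0860) − 1 = 6.0497%
Differential = 0.5358% − 6.0497% = -5.5139% → -5.51%.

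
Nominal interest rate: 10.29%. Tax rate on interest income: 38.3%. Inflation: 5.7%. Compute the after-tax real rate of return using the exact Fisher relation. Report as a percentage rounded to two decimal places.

0.61%

After-tax nominal return = 10.29% × (1 − 0.383) = 6.34893%.
1 + r = 1.0634893 / 1.05700 = 1.006139
After-tax real rate = 1.006139 − 1 → 0.61%.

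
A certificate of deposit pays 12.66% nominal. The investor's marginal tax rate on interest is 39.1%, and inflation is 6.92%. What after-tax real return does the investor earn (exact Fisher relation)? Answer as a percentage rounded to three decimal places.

After-tax nominal return = 12.66% × (1 − 0.391) = 7.70994%.
1 + r = 1.0770994 / 1.06920 = 1.007388
After-tax real rate = 1.007388 − 1 → 0.739%.

0.739%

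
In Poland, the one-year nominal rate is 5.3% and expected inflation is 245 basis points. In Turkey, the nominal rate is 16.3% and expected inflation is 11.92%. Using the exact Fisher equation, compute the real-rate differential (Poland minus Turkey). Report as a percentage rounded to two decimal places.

Poland: (1 + 0.0530)/(1 + 0.0245) − 1 = 2.7818%
Turkey: (1 + 0.1630)/(1 + 0.1192) − 1 = 3.9135%
Differential = 2.7818% − 3.9135% = -1.1317% → -1.13%.

-1.13%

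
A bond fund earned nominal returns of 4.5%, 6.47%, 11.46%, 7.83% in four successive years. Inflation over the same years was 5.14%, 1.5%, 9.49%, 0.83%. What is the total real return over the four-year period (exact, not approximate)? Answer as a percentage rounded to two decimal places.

13.50%

Compound the nominal returns: 1.0450 × 1.0647 × 1.1146 × 1.0783 = 1.337218.
Compound inflation: 1.0514 × 1.0150 × 1.0949 × 1.0083 = 1.178144.
Deflate: 1.337218 / 1.178144 = 1.135021.
Total real return = 1.135021 − 1 → 13.50%.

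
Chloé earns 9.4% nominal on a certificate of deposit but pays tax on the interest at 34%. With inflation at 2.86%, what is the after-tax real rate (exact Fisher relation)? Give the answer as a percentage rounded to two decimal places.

3.25%

After-tax nominal return = 9.4% × (1 − 0.34) = 6.2040%.
1 + r = 1.06204 / 1.02860 = 1.032510
After-tax real rate = 1.032510 − 1 → 3.25%.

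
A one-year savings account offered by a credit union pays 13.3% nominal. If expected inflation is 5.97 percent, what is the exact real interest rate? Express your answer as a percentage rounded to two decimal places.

6.92%

By the Fisher relation, 1 + r = (1 + i)/(1 + π).
1 + r = 1.13300 / 1.05970 = 1.069171
r = 1.069171 − 1 = 6.9171%, i.e. 6.92%.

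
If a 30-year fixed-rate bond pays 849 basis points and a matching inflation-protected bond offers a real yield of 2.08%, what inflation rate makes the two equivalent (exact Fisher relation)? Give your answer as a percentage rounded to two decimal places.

6.28%

(1 + π) = (1 + i)/(1 + r) = 1.08490 / 1.02080 = 1.062794
Break-even inflation = 1.062794 − 1 → 6.28%.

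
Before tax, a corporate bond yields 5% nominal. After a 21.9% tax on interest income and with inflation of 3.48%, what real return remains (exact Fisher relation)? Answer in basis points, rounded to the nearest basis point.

41 basis points

After-tax nominal return = 5% × (1 − 0.219) = 3.9050%.
1 + r = 1.03905 / 1.03480 = 1.004107
After-tax real rate = 1.004107 − 1 → 41 basis points.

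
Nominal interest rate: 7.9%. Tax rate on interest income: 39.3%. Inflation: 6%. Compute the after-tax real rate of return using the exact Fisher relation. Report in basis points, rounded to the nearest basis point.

After-tax nominal return = 7.9% × (1 − 0.393) = 4.7953%.
1 + r = 1.047953 / 1.06000 = 0.988635
After-tax real rate = 0.988635 − 1 → -114 basis points.

-114 basis points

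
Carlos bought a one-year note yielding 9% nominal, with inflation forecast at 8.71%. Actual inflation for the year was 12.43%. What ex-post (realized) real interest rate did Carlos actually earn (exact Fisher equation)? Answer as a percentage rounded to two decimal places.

Ex-post: (1 + 0.0900)/(1 + 0.1243) − 1 = -3.0508%
So the realized real rate is -3.05%.

-3.05%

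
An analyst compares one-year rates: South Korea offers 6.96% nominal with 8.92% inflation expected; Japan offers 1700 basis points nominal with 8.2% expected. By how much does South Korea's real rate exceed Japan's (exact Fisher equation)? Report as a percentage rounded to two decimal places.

South Korea: (1 + 0.0696)/(1 + 0.0892) − 1 = -1.7995%
Japan: (1 + 0.1700)/(1 + 0.0820) − 1 = 8.1331%
Differential = -1.7995% − 8.1331% = -9.9326% → -9.93%.

-9.93%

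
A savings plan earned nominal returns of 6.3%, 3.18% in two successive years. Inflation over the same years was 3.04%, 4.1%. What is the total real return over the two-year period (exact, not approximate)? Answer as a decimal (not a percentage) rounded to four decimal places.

0.0225

Compound the nominal returns: 1.0630 × 1.0318 = 1.096803.
Compound inflation: 1.0304 × 1.0410 = 1.072646.
Deflate: 1.096803 / 1.072646 = 1.022521.
Total real return = 1.022521 − 1 → 0.0225.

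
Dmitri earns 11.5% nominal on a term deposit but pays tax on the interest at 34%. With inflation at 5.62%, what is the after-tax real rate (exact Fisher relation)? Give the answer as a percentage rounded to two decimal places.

After-tax nominal return = 11.5% × (1 − 0.34) = 7.5900%.
1 + r = 1.07590 / 1.05620 = 1.018652
After-tax real rate = 1.018652 − 1 → 1.87%.

1.87%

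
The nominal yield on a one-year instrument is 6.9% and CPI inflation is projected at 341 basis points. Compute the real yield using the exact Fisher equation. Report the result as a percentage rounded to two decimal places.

By the Fisher equation, 1 + r = (1 + i)/(1 + π).
1 + r = 1.06900 / 1.03410 = 1.033749
r = 1.033749 − 1 = 3.3749%, i.e. 3.37%.

3.37%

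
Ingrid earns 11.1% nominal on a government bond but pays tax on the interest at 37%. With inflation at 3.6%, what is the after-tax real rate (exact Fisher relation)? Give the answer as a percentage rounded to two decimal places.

After-tax nominal return = 11.1% × (1 − 0.37) = 6.9930%.
1 + r = 1.06993 / 1.03600 = 1.032751
After-tax real rate = 1.032751 − 1 → 3.28%.

3.28%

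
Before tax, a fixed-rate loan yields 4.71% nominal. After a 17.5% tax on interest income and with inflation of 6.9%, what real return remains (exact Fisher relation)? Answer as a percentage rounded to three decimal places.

After-tax nominal return = 4.71% × (1 − 0.175) = 3.88575%.
1 + r = 1.0388575 / 1.06900 = 0.971803
After-tax real rate = 0.971803 − 1 → -2.820%.

-2.820%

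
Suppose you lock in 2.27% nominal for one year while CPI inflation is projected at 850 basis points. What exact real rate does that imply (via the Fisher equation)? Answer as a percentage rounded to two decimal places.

1 + r = 1.02270 / 1.08500 = 0.942581
r = 0.942581 − 1 = -5.7419%, i.e. -5.74%.

-5.74%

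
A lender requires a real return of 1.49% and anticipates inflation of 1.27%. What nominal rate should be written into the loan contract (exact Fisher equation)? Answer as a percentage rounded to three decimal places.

(1 + i) = (1 + r)(1 + π) = 1.01490 × 1.01270 = 1.02778923
i = 1.02778923 − 1, so the required nominal rate is 2.779%.

2.779%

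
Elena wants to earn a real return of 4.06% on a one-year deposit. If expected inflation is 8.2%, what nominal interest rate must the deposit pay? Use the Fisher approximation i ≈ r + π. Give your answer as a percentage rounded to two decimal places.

i ≈ r + π = 4.06% + 8.2% = 12.26%.

12.26%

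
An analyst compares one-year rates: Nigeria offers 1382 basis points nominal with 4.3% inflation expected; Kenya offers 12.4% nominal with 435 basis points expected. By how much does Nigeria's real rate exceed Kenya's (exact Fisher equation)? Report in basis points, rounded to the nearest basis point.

141 basis points

Nigeria: (1 + 0.1382)/(1 + 0.0430) − 1 = 9.1275%
Kenya: (1 + 0.1240)/(1 + 0.0435) − 1 = 7.7144%
Differential = 9.1275% − 7.7144% = 1.4131% → 141 basis points.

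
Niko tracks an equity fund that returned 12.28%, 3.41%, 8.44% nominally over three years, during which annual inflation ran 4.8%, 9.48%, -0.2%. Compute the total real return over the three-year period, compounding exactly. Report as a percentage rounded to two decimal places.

9.96%

Compound the nominal returns: 1.1228 × 1.0341 × 1.0844 = 1.259083.
Compound inflation: 1.0480 × 1.0948 × 0.9980 = 1.145056.
Deflate: 1.259083 / 1.145056 = 1.099583.
Total real return = 1.099583 − 1 → 9.96%.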